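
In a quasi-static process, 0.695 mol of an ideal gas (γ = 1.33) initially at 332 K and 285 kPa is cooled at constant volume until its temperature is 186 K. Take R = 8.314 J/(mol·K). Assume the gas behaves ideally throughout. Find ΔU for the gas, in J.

-2560 J

V₁ = nRT₁/P₁ = 0.695×8.314×332/285 = 6.73 L.
Isochoric: V stays 6.73 L; P/T = const ⇒ T₂ = 186 K, P₂ = 160 kPa.
For an ideal gas ΔU = nCvΔT with Cv = R/(γ−1) = 25.2 J/(mol·K).
ΔU = 0.695×25.2×(186−332) = -2560 J.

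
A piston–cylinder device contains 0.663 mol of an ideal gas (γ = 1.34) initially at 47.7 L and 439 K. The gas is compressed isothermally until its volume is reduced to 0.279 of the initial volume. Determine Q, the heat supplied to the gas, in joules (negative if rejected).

-3090 J

P₁ = nRT₁/V₁ = 0.663×8.314×439/47.7 = 50.7 kPa.
Isothermal: T stays 439 K; PV = const ⇒ V₂ = 13.3 L, P₂ = 182 kPa.
ΔU = 0 (ideal gas, T constant).
W = nRT ln(V₂/V₁) = 0.663×8.314×439×ln(0.279) = -3090 J.
Q = ΔU + W = -3090 J.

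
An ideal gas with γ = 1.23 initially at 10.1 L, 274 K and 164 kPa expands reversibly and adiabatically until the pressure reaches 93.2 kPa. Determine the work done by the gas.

722 J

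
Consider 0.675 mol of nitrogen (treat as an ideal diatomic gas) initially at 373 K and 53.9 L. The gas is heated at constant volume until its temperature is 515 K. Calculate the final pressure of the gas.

53.6 kPa

P₁ = nRT₁/V₁ = 0.675×8.314×373/53.9 = 38.8 kPa.
Isochoric: V stays 53.9 L; P/T = const ⇒ T₂ = 515 K, P₂ = 53.6 kPa.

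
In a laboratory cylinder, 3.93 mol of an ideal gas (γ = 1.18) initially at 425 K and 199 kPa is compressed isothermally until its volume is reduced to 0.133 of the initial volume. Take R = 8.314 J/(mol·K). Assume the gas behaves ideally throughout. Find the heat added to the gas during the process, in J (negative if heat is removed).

V₁ = nRT₁/P₁ = 3.93×8.314×425/199 = 69.8 L.
Isothermal: T stays 425 K; PV = const ⇒ V₂ = 9.28 L, P₂ = 1500 kPa.
ΔU = 0 (ideal gas, T constant).
W = nRT ln(V₂/V₁) = 3.93×8.314×425×ln(0.133) = -28000 J.
Q = ΔU + W = -28000 J.

-28000 J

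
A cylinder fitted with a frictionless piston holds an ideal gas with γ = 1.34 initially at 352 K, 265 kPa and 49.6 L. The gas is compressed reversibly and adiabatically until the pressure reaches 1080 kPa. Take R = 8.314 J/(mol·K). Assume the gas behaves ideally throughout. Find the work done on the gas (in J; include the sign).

16600 J

n = P₁V₁/(RT₁) = 265×49.6/(8.314×352) = 4.49 mol.
Adiabatic: T₂/T₁ = (P₂/P₁)^((γ−1)/γ) ⇒ T₂ = 352×(4.08)^0.254 = 503 K; V₂ = 17.4 L.
ΔU = nCvΔT = 4.49×24.5×(503−352) = 16600 J.
Q = 0 for an adiabatic process, so W = −ΔU = -16600 J.
Work done on the gas = −W_by = 16600 J.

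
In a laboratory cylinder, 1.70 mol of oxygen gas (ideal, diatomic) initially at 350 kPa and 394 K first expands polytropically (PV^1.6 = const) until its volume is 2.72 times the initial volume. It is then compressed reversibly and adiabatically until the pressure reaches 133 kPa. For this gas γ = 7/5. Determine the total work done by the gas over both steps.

2670 J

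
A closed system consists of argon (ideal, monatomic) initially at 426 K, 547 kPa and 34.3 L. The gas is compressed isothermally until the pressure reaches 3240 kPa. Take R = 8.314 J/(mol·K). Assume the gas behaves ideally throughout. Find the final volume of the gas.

5.79 L

Isothermal: T stays 426 K; PV = const ⇒ V₂ = 5.79 L, P₂ = 3240 kPa.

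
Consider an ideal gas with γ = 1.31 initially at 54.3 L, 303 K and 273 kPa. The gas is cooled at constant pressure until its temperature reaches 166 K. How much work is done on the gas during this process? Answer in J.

6700 J

n = P₁V₁/(RT₁) = 273×54.3/(8.314×303) = 5.88 mol.
Isobaric: P stays 273 kPa; V/T = const ⇒ T₂ = 166 K, V₂ = 29.7 L.
W = PΔV = 273×(29.7−54.3) kPa·L = -6700 J.
Work done on the gas = −W_by = 6700 J.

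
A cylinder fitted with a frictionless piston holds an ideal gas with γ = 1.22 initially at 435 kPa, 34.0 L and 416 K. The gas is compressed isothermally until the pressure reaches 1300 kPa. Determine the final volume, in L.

Isothermal: T stays 416 K; PV = const ⇒ V₂ = 11.4 L, P₂ = 1300 kPa.

11.4 L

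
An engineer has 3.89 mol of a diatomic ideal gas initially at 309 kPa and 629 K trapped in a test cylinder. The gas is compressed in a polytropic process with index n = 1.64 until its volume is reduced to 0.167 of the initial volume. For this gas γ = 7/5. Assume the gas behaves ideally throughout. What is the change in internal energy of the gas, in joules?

109000 J

V₁ = nRT₁/P₁ = 3.89×8.314×629/309 = 65.8 L.
Polytropic n=1.64: T₂ = T₁(V₁/V₂)^(n−1) = 629×(5.99)^0.64 = 1980 K; P₂ = P₁(V₁/V₂)^n = 5820 kPa.
For an ideal gas ΔU = nCvΔT with Cv = (5/2)R = 20.8 J/(mol·K).
ΔU = 3.89×20.8×(1980−629) = 109000 J.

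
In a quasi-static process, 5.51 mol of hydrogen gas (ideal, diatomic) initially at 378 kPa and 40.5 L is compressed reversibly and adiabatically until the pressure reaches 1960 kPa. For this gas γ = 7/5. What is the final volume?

12.5 L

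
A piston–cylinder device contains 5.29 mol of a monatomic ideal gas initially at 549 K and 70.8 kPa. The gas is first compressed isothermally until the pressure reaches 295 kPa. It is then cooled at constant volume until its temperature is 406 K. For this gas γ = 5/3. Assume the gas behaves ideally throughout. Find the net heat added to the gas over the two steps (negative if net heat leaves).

-43900 J

V₁ = nRT₁/P₁ = 5.29×8.314×549/70.8 = 341 L.
Step 1 — Isothermal: T stays 549 K; PV = const ⇒ V₂ = 81.8 L, P₂ = 295 kPa.
ΔU = 0 (ideal gas, T constant).
W = nRT ln(V₂/V₁) = 5.29×8.314×549×ln(0.240) = -34500 J.
Q = ΔU + W = -34500 J.
State after step 1: P = 295 kPa, V = 81.8 L, T = 549 K.
Step 2 — Isochoric: V stays 81.8 L; P/T = const ⇒ T₂ = 406 K, P₂ = 218 kPa.
W = 0 (no volume change).
ΔU = nCvΔT = 5.29×12.5×(406−549) = -9430 J.
Q = ΔU = -9430 J.
Net over both steps: W = -34500 J, Q = -43900 J, ΔU = -9430 J.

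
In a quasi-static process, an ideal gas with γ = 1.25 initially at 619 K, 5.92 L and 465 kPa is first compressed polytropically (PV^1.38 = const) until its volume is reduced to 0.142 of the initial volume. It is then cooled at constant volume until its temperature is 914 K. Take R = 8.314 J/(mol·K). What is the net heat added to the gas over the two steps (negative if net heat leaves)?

n = P₁V₁/(RT₁) = 465×5.92/(8.314×619) = 0.535 mol.
Step 1 — Polytropic n=1.38: T₂ = T₁(V₁/V₂)^(n−1) = 619×(7.04)^0.38 = 1300 K; P₂ = P₁(V₁/V₂)^n = 6880 kPa.
W = (P₁V₁−P₂V₂)/(n−1) = (465×5.92−6880×0.841)/0.38 = -7970 J.
ΔU = nCvΔT = 0.535×33.3×(1300−619) = 12100 J.
Q = ΔU + W = 4140 J.
State after step 1: P = 6880 kPa, V = 0.841 L, T = 1300 K.
Step 2 — Isochoric: V stays 0.841 L; P/T = const ⇒ T₂ = 914 K, P₂ = 4840 kPa.
W = 0 (no volume change).
ΔU = nCvΔT = 0.535×33.3×(914−1300) = -6860 J.
Q = ΔU = -6860 J.
Net over both steps: W = -7970 J, Q = -2720 J, ΔU = 5250 J.

-2720 J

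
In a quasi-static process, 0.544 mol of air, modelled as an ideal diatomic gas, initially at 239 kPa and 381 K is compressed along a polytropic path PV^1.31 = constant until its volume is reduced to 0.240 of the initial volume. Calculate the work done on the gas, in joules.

V₁ = nRT₁/P₁ = 0.544×8.314×381/239 = 7.21 L.
Polytropic n=1.31: T₂ = T₁(V₁/V₂)^(n−1) = 381×(4.17)^0.31 = 593 K; P₂ = P₁(V₁/V₂)^n = 1550 kPa.
W = (P₁V₁−P₂V₂)/(n−1) = (239×7.21−1550×1.73)/0.31 = -3090 J.
Work done on the gas = −W_by = 3090 J.

3090 J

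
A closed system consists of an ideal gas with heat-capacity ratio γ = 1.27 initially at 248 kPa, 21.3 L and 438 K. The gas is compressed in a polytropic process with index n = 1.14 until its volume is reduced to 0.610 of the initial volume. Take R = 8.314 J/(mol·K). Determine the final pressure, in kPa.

436 kPa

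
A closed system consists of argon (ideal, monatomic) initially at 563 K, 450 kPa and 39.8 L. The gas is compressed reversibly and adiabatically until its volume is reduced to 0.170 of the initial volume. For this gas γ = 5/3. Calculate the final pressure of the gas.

8630 kPa

Adiabatic: TV^(γ−1) = const ⇒ T₂ = 563×(5.88)^0.667 = 1830 K; PV^γ = const ⇒ P₂ = 8630 kPa.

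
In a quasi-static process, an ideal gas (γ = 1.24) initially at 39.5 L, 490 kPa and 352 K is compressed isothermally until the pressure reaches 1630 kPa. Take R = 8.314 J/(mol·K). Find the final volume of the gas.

11.9 L

Isothermal: T stays 352 K; PV = const ⇒ V₂ = 11.9 L, P₂ = 1630 kPa.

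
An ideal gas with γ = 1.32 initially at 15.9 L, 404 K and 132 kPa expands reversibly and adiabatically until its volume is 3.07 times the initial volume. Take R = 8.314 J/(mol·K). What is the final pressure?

30.0 kPa

Adiabatic: TV^(γ−1) = const ⇒ T₂ = 404×(0.326)^0.320 = 282 K; PV^γ = const ⇒ P₂ = 30.0 kPa.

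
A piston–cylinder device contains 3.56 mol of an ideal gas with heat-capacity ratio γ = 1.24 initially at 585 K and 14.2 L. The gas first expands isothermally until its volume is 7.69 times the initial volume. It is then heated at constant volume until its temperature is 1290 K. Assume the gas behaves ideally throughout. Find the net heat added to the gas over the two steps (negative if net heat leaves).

122000 J

P₁ = nRT₁/V₁ = 3.56×8.314×585/14.2 = 1220 kPa.
Step 1 — Isothermal: T stays 585 K; PV = const ⇒ V₂ = 109 L, P₂ = 159 kPa.
ΔU = 0 (ideal gas, T constant).
W = nRT ln(V₂/V₁) = 3.56×8.314×585×ln(7.69) = 35300 J.
Q = ΔU + W = 35300 J.
State after step 1: P = 159 kPa, V = 109 L, T = 585 K.
Step 2 — Isochoric: V stays 109 L; P/T = const ⇒ T₂ = 1290 K, P₂ = 350 kPa.
W = 0 (no volume change).
ΔU = nCvΔT = 3.56×34.6×(1290−585) = 86900 J.
Q = ΔU = 86900 J.
Net over both steps: W = 35300 J, Q = 122000 J, ΔU = 86900 J.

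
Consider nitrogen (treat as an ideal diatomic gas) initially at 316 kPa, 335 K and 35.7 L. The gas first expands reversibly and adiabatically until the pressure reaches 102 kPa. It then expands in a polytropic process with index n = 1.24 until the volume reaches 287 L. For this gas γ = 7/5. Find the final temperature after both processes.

179 K

n = P₁V₁/(RT₁) = 316×35.7/(8.314×335) = 4.05 mol.
Step 1 — Adiabatic: T₂/T₁ = (P₂/P₁)^((γ−1)/γ) ⇒ T₂ = 335×(0.323)^0.286 = 243 K; V₂ = 80.1 L.
ΔU = nCvΔT = 4.05×20.8×(243−335) = -7790 J.
Q = 0 for an adiabatic process, so W = −ΔU = 7790 J.
State after step 1: P = 102 kPa, V = 80.1 L, T = 243 K.
Step 2 — Polytropic n=1.24: T₂ = T₁(V₁/V₂)^(n−1) = 243×(0.279)^0.24 = 179 K; P₂ = P₁(V₁/V₂)^n = 20.9 kPa.
W = (P₁V₁−P₂V₂)/(n−1) = (102×80.1−20.9×287)/0.24 = 8980 J.
ΔU = nCvΔT = 4.05×20.8×(179−243) = -5390 J.
Q = ΔU + W = 3590 J.
Net over both steps: W = 16800 J, Q = 3590 J, ΔU = -13200 J.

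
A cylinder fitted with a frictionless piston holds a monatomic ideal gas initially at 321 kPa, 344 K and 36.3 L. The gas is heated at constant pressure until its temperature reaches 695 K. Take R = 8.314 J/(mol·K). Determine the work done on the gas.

-11900 J

n = P₁V₁/(RT₁) = 321×36.3/(8.314×344) = 4.07 mol.
Isobaric: P stays 321 kPa; V/T = const ⇒ T₂ = 695 K, V₂ = 73.3 L.
W = PΔV = 321×(73.3−36.3) kPa·L = 11900 J.
Work done on the gas = −W_by = -11900 J.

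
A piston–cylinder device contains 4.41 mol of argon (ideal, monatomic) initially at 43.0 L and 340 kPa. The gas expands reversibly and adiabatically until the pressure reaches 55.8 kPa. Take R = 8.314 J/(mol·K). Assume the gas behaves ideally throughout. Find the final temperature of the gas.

194 K

T₁ = P₁V₁/(nR) = 340×43.0/(4.41×8.314) = 399 K.
Adiabatic: T₂/T₁ = (P₂/P₁)^((γ−1)/γ) ⇒ T₂ = 399×(0.164)^0.400 = 194 K; V₂ = 127 L.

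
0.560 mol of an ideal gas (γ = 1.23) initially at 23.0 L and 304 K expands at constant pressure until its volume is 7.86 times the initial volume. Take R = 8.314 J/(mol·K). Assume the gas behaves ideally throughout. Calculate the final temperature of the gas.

2390 K

P₁ = nRT₁/V₁ = 0.560×8.314×304/23.0 = 61.5 kPa.
Isobaric: P stays 61.5 kPa; V/T = const ⇒ T₂ = 2390 K, V₂ = 181 L.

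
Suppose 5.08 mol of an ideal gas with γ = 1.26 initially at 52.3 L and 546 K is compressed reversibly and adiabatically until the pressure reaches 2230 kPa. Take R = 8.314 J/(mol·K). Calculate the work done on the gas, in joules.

35200 J

P₁ = nRT₁/V₁ = 5.08×8.314×546/52.3 = 441 kPa.
Adiabatic: T₂/T₁ = (P₂/P₁)^((γ−1)/γ) ⇒ T₂ = 546×(5.06)^0.206 = 763 K; V₂ = 14.4 L.
ΔU = nCvΔT = 5.08×32.0×(763−546) = 35200 J.
Q = 0 for an adiabatic process, so W = −ΔU = -35200 J.
Work done on the gas = −W_by = 35200 J.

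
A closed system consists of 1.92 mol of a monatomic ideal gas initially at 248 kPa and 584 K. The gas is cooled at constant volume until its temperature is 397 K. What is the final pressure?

169 kPa

V₁ = nRT₁/P₁ = 1.92×8.314×584/248 = 37.6 L.
Isochoric: V stays 37.6 L; P/T = const ⇒ T₂ = 397 K, P₂ = 169 kPa.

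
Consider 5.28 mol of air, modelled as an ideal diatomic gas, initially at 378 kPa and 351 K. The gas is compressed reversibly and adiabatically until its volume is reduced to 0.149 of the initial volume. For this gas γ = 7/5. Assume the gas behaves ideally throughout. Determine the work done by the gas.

-44000 J

V₁ = nRT₁/P₁ = 5.28×8.314×351/378 = 40.8 L.
Adiabatic: TV^(γ−1) = const ⇒ T₂ = 351×(6.71)^0.400 = 752 K; PV^γ = const ⇒ P₂ = 5430 kPa.
ΔU = nCvΔT = 5.28×20.8×(752−351) = 44000 J.
Q = 0 for an adiabatic process, so W = −ΔU = -44000 J.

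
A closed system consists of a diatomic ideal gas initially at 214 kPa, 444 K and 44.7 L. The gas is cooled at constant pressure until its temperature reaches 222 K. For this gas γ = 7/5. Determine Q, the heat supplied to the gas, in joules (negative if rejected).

n = P₁V₁/(RT₁) = 214×44.7/(8.314×444) = 2.59 mol.
Isobaric: P stays 214 kPa; V/T = const ⇒ T₂ = 222 K, V₂ = 22.4 L.
W = PΔV = 214×(22.4−44.7) kPa·L = -4780 J.
ΔU = nCvΔT = 2.59×20.8×(222−444) = -12000 J.
Q = ΔU + W = nCpΔT = -16700 J.

-16700 J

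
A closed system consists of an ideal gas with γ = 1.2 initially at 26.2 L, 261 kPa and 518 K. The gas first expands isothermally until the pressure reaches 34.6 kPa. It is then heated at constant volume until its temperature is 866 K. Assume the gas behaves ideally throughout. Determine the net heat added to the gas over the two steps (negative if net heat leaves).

36800 J

n = P₁V₁/(RT₁) = 261×26.2/(8.314×518) = 1.59 mol.
Step 1 — Isothermal: T stays 518 K; PV = const ⇒ V₂ = 198 L, P₂ = 34.6 kPa.
ΔU = 0 (ideal gas, T constant).
W = nRT ln(V₂/V₁) = 1.59×8.314×518×ln(7.54) = 13800 J.
Q = ΔU + W = 13800 J.
State after step 1: P = 34.6 kPa, V = 198 L, T = 518 K.
Step 2 — Isochoric: V stays 198 L; P/T = const ⇒ T₂ = 866 K, P₂ = 57.8 kPa.
W = 0 (no volume change).
ΔU = nCvΔT = 1.59×41.6×(866−518) = 23000 J.
Q = ΔU = 23000 J.
Net over both steps: W = 13800 J, Q = 36800 J, ΔU = 23000 J.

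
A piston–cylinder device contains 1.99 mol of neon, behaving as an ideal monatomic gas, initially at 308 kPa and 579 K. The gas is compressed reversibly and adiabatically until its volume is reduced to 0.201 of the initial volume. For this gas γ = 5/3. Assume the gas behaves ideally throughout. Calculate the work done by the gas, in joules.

V₁ = nRT₁/P₁ = 1.99×8.314×579/308 = 31.1 L.
Adiabatic: TV^(γ−1) = const ⇒ T₂ = 579×(4.98)^0.667 = 1690 K; PV^γ = const ⇒ P₂ = 4470 kPa.
ΔU = nCvΔT = 1.99×12.5×(1690−579) = 27500 J.
Q = 0 for an adiabatic process, so W = −ΔU = -27500 J.

-27500 J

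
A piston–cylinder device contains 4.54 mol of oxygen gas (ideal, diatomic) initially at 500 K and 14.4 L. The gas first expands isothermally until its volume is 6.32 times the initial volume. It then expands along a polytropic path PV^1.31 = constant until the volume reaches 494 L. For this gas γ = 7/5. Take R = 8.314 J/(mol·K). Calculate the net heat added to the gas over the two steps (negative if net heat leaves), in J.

P₁ = nRT₁/V₁ = 4.54×8.314×500/14.4 = 1310 kPa.
Step 1 — Isothermal: T stays 500 K; PV = const ⇒ V₂ = 91.0 L, P₂ = 207 kPa.
ΔU = 0 (ideal gas, T constant).
W = nRT ln(V₂/V₁) = 4.54×8.314×500×ln(6.32) = 34800 J.
Q = ΔU + W = 34800 J.
State after step 1: P = 207 kPa, V = 91.0 L, T = 500 K.
Step 2 — Polytropic n=1.31: T₂ = T₁(V₁/V₂)^(n−1) = 500×(0.184)^0.31 = 296 K; P₂ = P₁(V₁/V₂)^n = 22.6 kPa.
W = (P₁V₁−P₂V₂)/(n−1) = (207×91.0−22.6×494)/0.31 = 24800 J.
ΔU = nCvΔT = 4.54×20.8×(296−500) = -19300 J.
Q = ΔU + W = 5590 J.
Net over both steps: W = 59600 J, Q = 40400 J, ΔU = -19300 J.

40400 J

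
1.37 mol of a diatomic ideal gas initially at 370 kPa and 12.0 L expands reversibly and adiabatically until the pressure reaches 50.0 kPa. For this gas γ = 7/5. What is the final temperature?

220 K

T₁ = P₁V₁/(nR) = 370×12.0/(1.37×8.314) = 390 K.
Adiabatic: T₂/T₁ = (P₂/P₁)^((γ−1)/γ) ⇒ T₂ = 390×(0.135)^0.286 = 220 K; V₂ = 50.1 L.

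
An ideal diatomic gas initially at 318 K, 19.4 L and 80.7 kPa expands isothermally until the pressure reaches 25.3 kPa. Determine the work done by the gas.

1820 J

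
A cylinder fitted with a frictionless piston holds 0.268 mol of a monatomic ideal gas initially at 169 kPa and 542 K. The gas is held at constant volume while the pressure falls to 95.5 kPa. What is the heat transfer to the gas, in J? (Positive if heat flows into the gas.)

V₁ = nRT₁/P₁ = 0.268×8.314×542/169 = 7.15 L.
Isochoric: V stays 7.15 L; P/T = const ⇒ T₂ = 306 K, P₂ = 95.5 kPa.
W = 0 (no volume change).
ΔU = nCvΔT = 0.268×12.5×(306−542) = -788 J.
Q = ΔU = -788 J.

-788 J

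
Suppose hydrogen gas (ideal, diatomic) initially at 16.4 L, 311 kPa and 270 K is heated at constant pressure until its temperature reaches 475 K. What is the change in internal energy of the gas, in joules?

n = P₁V₁/(RT₁) = 311×16.4/(8.314×270) = 2.27 mol.
Isobaric: P stays 311 kPa; V/T = const ⇒ T₂ = 475 K, V₂ = 28.9 L.
For an ideal gas ΔU = nCvΔT with Cv = (5/2)R = 20.8 J/(mol·K).
ΔU = 2.27×20.8×(475−270) = 9680 J.

9680 J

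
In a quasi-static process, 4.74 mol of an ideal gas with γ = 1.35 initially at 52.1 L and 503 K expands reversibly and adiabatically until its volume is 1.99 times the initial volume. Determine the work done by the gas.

12100 J

P₁ = nRT₁/V₁ = 4.74×8.314×503/52.1 = 380 kPa.
Adiabatic: TV^(γ−1) = const ⇒ T₂ = 503×(0.503)^0.350 = 395 K; PV^γ = const ⇒ P₂ = 150 kPa.
ΔU = nCvΔT = 4.74×23.8×(395−503) = -12100 J.
Q = 0 for an adiabatic process, so W = −ΔU = 12100 J.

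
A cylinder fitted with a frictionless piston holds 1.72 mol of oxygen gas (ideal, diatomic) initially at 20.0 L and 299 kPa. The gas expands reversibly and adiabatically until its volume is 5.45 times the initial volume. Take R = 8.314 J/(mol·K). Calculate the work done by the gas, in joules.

7360 J

T₁ = P₁V₁/(nR) = 299×20.0/(1.72×8.314) = 418 K.
Adiabatic: TV^(γ−1) = const ⇒ T₂ = 418×(0.183)^0.400 = 212 K; PV^γ = const ⇒ P₂ = 27.8 kPa.
ΔU = nCvΔT = 1.72×20.8×(212−418) = -7360 J.
Q = 0 for an adiabatic process, so W = −ΔU = 7360 J.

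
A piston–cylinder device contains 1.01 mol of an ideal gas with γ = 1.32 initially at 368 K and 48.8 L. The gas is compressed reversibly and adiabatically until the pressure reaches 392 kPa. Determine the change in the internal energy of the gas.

5370 J

P₁ = nRT₁/V₁ = 1.01×8.314×368/48.8 = 63.3 kPa.
Adiabatic: T₂/T₁ = (P₂/P₁)^((γ−1)/γ) ⇒ T₂ = 368×(6.19)^0.242 = 573 K; V₂ = 12.3 L.
For an ideal gas ΔU = nCvΔT with Cv = R/(γ−1) = 26.0 J/(mol·K).
ΔU = 1.01×26.0×(573−368) = 5370 J.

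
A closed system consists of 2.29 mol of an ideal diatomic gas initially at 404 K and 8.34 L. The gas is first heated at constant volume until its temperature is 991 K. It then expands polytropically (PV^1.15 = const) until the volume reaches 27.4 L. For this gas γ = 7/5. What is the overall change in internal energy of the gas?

P₁ = nRT₁/V₁ = 2.29×8.314×404/8.34 = 922 kPa.
Step 1 — Isochoric: V stays 8.34 L; P/T = const ⇒ T₂ = 991 K, P₂ = 2260 kPa.
W = 0 (no volume change).
ΔU = nCvΔT = 2.29×20.8×(991−404) = 27900 J.
Q = ΔU = 27900 J.
State after step 1: P = 2260 kPa, V = 8.34 L, T = 991 K.
Step 2 — Polytropic n=1.15: T₂ = T₁(V₁/V₂)^(n−1) = 991×(0.304)^0.15 = 829 K; P₂ = P₁(V₁/V₂)^n = 576 kPa.
W = (P₁V₁−P₂V₂)/(n−1) = (2260×8.34−576×27.4)/0.15 = 20600 J.
ΔU = nCvΔT = 2.29×20.8×(829−991) = -7710 J.
Q = ΔU + W = 12800 J.
Net over both steps: W = 20600 J, Q = 40800 J, ΔU = 20200 J.

20200 J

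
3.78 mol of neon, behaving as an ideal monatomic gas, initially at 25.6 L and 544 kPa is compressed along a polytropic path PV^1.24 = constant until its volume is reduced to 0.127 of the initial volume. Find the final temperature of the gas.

T₁ = P₁V₁/(nR) = 544×25.6/(3.78×8.314) = 443 K.
Polytropic n=1.24: T₂ = T₁(V₁/V₂)^(n−1) = 443×(7.87)^0.24 = 727 K; P₂ = P₁(V₁/V₂)^n = 7030 kPa.

727 K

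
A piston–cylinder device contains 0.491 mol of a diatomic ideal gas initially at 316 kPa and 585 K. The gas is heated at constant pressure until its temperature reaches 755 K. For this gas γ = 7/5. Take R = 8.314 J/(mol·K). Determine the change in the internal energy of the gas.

V₁ = nRT₁/P₁ = 0.491×8.314×585/316 = 7.56 L.
Isobaric: P stays 316 kPa; V/T = const ⇒ T₂ = 755 K, V₂ = 9.75 L.
For an ideal gas ΔU = nCvΔT with Cv = (5/2)R = 20.8 J/(mol·K).
ΔU = 0.491×20.8×(755−585) = 1730 J.

1730 J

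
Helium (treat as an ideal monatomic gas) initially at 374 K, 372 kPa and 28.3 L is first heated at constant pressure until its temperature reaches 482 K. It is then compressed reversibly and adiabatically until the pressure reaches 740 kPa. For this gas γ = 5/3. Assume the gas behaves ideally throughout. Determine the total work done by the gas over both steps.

n = P₁V₁/(RT₁) = 372×28.3/(8.314×374) = 3.39 mol.
Step 1 — Isobaric: P stays 372 kPa; V/T = const ⇒ T₂ = 482 K, V₂ = 36.5 L.
W = PΔV = 372×(36.5−28.3) kPa·L = 3040 J.
ΔU = nCvΔT = 3.39×12.5×(482−374) = 4560 J.
Q = ΔU + W = nCpΔT = 7600 J.
State after step 1: P = 372 kPa, V = 36.5 L, T = 482 K.
Step 2 — Adiabatic: T₂/T₁ = (P₂/P₁)^((γ−1)/γ) ⇒ T₂ = 482×(1.99)^0.400 = 635 K; V₂ = 24.1 L.
ΔU = nCvΔT = 3.39×12.5×(635−482) = 6440 J.
Q = 0 for an adiabatic process, so W = −ΔU = -6440 J.
Net over both steps: W = -3400 J, Q = 7600 J, ΔU = 11000 J.

-3400 J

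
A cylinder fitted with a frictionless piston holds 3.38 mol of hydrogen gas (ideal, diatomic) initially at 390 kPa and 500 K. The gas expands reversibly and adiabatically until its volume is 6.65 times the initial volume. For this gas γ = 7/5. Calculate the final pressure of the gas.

V₁ = nRT₁/P₁ = 3.38×8.314×500/390 = 36.0 L.
Adiabatic: TV^(γ−1) = const ⇒ T₂ = 500×(0.150)^0.400 = 234 K; PV^γ = const ⇒ P₂ = 27.5 kPa.

27.5 kPa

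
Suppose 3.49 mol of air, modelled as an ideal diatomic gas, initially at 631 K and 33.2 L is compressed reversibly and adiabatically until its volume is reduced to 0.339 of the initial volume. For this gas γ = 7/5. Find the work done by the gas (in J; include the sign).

-24800 J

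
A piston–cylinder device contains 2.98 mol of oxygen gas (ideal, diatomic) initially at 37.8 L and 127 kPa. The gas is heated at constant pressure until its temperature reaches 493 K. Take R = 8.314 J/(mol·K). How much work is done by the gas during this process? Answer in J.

T₁ = P₁V₁/(nR) = 127×37.8/(2.98×8.314) = 194 K.
Isobaric: P stays 127 kPa; V/T = const ⇒ T₂ = 493 K, V₂ = 96.2 L.
W = PΔV = 127×(96.2−37.8) kPa·L = 7410 J.

7410 J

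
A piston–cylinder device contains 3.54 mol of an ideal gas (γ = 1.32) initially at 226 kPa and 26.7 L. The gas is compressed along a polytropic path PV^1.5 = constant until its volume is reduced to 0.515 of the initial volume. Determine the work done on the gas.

T₁ = P₁V₁/(nR) = 226×26.7/(3.54×8.314) = 205 K.
Polytropic n=1.5: T₂ = T₁(V₁/V₂)^(n−1) = 205×(1.94)^0.50 = 286 K; P₂ = P₁(V₁/V₂)^n = 612 kPa.
W = (P₁V₁−P₂V₂)/(n−1) = (226×26.7−612×13.8)/0.50 = -4750 J.
Work done on the gas = −W_by = 4750 J.

4750 J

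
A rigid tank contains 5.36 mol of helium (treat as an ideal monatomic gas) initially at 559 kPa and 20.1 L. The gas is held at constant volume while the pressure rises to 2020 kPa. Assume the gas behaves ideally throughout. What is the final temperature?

911 K

T₁ = P₁V₁/(nR) = 559×20.1/(5.36×8.314) = 252 K.
Isochoric: V stays 20.1 L; P/T = const ⇒ T₂ = 911 K, P₂ = 2020 kPa.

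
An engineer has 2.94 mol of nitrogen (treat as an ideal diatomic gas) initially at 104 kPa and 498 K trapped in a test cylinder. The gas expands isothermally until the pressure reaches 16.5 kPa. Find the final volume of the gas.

V₁ = nRT₁/P₁ = 2.94×8.314×498/104 = 117 L.
Isothermal: T stays 498 K; PV = const ⇒ V₂ = 738 L, P₂ = 16.5 kPa.

738 L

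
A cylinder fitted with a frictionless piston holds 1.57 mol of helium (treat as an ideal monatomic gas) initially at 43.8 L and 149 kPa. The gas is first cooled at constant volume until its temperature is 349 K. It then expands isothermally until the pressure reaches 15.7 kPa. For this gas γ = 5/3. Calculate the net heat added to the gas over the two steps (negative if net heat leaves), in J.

5660 J

T₁ = P₁V₁/(nR) = 149×43.8/(1.57×8.314) = 500 K.
Step 1 — Isochoric: V stays 43.8 L; P/T = const ⇒ T₂ = 349 K, P₂ = 104 kPa.
W = 0 (no volume change).
ΔU = nCvΔT = 1.57×12.5×(349−500) = -2960 J.
Q = ΔU = -2960 J.
State after step 1: P = 104 kPa, V = 43.8 L, T = 349 K.
Step 2 — Isothermal: T stays 349 K; PV = const ⇒ V₂ = 290 L, P₂ = 15.7 kPa.
ΔU = 0 (ideal gas, T constant).
W = nRT ln(V₂/V₁) = 1.57×8.314×349×ln(6.62) = 8610 J.
Q = ΔU + W = 8610 J.
Net over both steps: W = 8610 J, Q = 5660 J, ΔU = -2960 J.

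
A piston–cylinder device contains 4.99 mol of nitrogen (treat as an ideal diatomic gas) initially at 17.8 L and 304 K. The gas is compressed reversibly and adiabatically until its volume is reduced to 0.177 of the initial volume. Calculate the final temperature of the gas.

608 K

P₁ = nRT₁/V₁ = 4.99×8.314×304/17.8 = 709 kPa.
Adiabatic: TV^(γ−1) = const ⇒ T₂ = 304×(5.65)^0.400 = 608 K; PV^γ = const ⇒ P₂ = 8000 kPa.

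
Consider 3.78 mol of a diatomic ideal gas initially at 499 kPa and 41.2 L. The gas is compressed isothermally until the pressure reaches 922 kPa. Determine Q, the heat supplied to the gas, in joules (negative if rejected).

T₁ = P₁V₁/(nR) = 499×41.2/(3.78×8.314) = 654 K.
Isothermal: T stays 654 K; PV = const ⇒ V₂ = 22.3 L, P₂ = 922 kPa.
ΔU = 0 (ideal gas, T constant).
W = nRT ln(V₂/V₁) = 3.78×8.314×654×ln(0.541) = -12600 J.
Q = ΔU + W = -12600 J.

-12600 J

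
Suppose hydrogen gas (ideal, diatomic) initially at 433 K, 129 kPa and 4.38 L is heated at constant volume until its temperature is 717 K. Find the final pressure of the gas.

214 kPa

Isochoric: V stays 4.38 L; P/T = const ⇒ T₂ = 717 K, P₂ = 214 kPa.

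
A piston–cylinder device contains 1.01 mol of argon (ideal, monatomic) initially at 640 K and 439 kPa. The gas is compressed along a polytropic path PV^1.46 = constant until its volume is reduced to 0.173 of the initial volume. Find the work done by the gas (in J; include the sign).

-14500 J

V₁ = nRT₁/P₁ = 1.01×8.314×640/439 = 12.2 L.
Polytropic n=1.46: T₂ = T₁(V₁/V₂)^(n−1) = 640×(5.78)^0.46 = 1430 K; P₂ = P₁(V₁/V₂)^n = 5690 kPa.
W = (P₁V₁−P₂V₂)/(n−1) = (439×12.2−5690×2.12)/0.46 = -14500 J.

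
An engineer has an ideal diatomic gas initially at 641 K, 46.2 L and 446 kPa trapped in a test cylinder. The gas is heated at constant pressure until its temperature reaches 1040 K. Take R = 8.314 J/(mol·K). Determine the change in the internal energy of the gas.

32100 J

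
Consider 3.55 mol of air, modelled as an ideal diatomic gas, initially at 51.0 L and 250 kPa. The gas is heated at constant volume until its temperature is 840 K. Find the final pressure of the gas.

486 kPa

T₁ = P₁V₁/(nR) = 250×51.0/(3.55×8.314) = 432 K.
Isochoric: V stays 51.0 L; P/T = const ⇒ T₂ = 840 K, P₂ = 486 kPa.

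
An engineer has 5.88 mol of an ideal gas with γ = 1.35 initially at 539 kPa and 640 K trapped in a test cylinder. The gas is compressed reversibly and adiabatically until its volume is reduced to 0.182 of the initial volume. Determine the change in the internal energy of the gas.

V₁ = nRT₁/P₁ = 5.88×8.314×640/539 = 58.0 L.
Adiabatic: TV^(γ−1) = const ⇒ T₂ = 640×(5.49)^0.350 = 1160 K; PV^γ = const ⇒ P₂ = 5380 kPa.
For an ideal gas ΔU = nCvΔT with Cv = R/(γ−1) = 23.8 J/(mol·K).
ΔU = 5.88×23.8×(1160−640) = 72900 J.

72900 J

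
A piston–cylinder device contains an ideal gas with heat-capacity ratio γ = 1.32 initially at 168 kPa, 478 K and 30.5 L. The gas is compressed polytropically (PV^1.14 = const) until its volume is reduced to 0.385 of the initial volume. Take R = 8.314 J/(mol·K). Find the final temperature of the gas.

Polytropic n=1.14: T₂ = T₁(V₁/V₂)^(n−1) = 478×(2.60)^0.14 = 546 K; P₂ = P₁(V₁/V₂)^n = 499 kPa.

546 K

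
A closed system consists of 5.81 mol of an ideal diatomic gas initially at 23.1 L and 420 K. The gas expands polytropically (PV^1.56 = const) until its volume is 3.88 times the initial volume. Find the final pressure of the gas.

P₁ = nRT₁/V₁ = 5.81×8.314×420/23.1 = 878 kPa.
Polytropic n=1.56: T₂ = T₁(V₁/V₂)^(n−1) = 420×(0.258)^0.56 = 197 K; P₂ = P₁(V₁/V₂)^n = 106 kPa.

106 kPa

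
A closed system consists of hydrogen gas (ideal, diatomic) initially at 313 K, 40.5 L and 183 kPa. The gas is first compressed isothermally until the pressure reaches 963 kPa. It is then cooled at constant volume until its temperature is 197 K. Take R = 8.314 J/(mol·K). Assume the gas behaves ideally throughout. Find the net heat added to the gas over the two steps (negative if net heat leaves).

-19200 J

n = P₁V₁/(RT₁) = 183×40.5/(8.314×313) = 2.85 mol.
Step 1 — Isothermal: T stays 313 K; PV = const ⇒ V₂ = 7.70 L, P₂ = 963 kPa.
ΔU = 0 (ideal gas, T constant).
W = nRT ln(V₂/V₁) = 2.85×8.314×313×ln(0.190) = -12300 J.
Q = ΔU + W = -12300 J.
State after step 1: P = 963 kPa, V = 7.70 L, T = 313 K.
Step 2 — Isochoric: V stays 7.70 L; P/T = const ⇒ T₂ = 197 K, P₂ = 606 kPa.
W = 0 (no volume change).
ΔU = nCvΔT = 2.85×20.8×(197−313) = -6870 J.
Q = ΔU = -6870 J.
Net over both steps: W = -12300 J, Q = -19200 J, ΔU = -6870 J.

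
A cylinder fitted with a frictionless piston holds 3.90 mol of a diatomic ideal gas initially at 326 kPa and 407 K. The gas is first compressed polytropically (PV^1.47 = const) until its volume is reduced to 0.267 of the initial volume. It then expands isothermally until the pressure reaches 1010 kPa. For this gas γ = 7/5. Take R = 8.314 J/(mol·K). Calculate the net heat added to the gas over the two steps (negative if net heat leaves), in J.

V₁ = nRT₁/P₁ = 3.90×8.314×407/326 = 40.5 L.
Step 1 — Polytropic n=1.47: T₂ = T₁(V₁/V₂)^(n−1) = 407×(3.75)^0.47 = 757 K; P₂ = P₁(V₁/V₂)^n = 2270 kPa.
W = (P₁V₁−P₂V₂)/(n−1) = (326×40.5−2270×10.8)/0.47 = -24200 J.
ΔU = nCvΔT = 3.90×20.8×(757−407) = 28400 J.
Q = ΔU + W = 4230 J.
State after step 1: P = 2270 kPa, V = 10.8 L, T = 757 K.
Step 2 — Isothermal: T stays 757 K; PV = const ⇒ V₂ = 24.3 L, P₂ = 1010 kPa.
ΔU = 0 (ideal gas, T constant).
W = nRT ln(V₂/V₁) = 3.90×8.314×757×ln(2.25) = 19900 J.
Q = ΔU + W = 19900 J.
Net over both steps: W = -4260 J, Q = 24100 J, ΔU = 28400 J.

24100 J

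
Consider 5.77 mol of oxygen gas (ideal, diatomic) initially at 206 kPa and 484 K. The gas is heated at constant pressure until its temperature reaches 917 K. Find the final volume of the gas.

214 L

V₁ = nRT₁/P₁ = 5.77×8.314×484/206 = 113 L.
Isobaric: P stays 206 kPa; V/T = const ⇒ T₂ = 917 K, V₂ = 214 L.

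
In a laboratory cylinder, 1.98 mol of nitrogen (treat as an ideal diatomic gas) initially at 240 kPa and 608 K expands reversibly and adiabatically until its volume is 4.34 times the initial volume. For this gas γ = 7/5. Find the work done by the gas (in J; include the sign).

V₁ = nRT₁/P₁ = 1.98×8.314×608/240 = 41.7 L.
Adiabatic: TV^(γ−1) = const ⇒ T₂ = 608×(0.230)^0.400 = 338 K; PV^γ = const ⇒ P₂ = 30.7 kPa.
ΔU = nCvΔT = 1.98×20.8×(338−608) = -11100 J.
Q = 0 for an adiabatic process, so W = −ΔU = 11100 J.

11100 J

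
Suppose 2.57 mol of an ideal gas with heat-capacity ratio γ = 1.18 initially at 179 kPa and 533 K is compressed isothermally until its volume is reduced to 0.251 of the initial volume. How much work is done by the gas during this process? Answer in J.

V₁ = nRT₁/P₁ = 2.57×8.314×533/179 = 63.6 L.
Isothermal: T stays 533 K; PV = const ⇒ V₂ = 16.0 L, P₂ = 713 kPa.
W = nRT ln(V₂/V₁) = 2.57×8.314×533×ln(0.251) = -15700 J.

-15700 J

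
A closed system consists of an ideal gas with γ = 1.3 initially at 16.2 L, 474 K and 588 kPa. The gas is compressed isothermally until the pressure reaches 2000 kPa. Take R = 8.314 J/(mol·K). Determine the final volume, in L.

4.76 L

Isothermal: T stays 474 K; PV = const ⇒ V₂ = 4.76 L, P₂ = 2000 kPa.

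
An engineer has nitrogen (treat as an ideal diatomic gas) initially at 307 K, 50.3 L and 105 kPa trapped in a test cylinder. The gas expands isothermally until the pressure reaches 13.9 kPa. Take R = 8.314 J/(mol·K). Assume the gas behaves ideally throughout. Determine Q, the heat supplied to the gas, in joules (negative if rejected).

n = P₁V₁/(RT₁) = 105×50.3/(8.314×307) = 2.07 mol.
Isothermal: T stays 307 K; PV = const ⇒ V₂ = 380 L, P₂ = 13.9 kPa.
ΔU = 0 (ideal gas, T constant).
W = nRT ln(V₂/V₁) = 2.07×8.314×307×ln(7.55) = 10700 J.
Q = ΔU + W = 10700 J.

10700 J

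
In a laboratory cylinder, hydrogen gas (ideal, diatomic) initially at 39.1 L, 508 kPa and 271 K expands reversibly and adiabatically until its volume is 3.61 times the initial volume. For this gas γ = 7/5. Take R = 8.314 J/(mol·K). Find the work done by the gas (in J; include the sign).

n = P₁V₁/(RT₁) = 508×39.1/(8.314×271) = 8.82 mol.
Adiabatic: TV^(γ−1) = const ⇒ T₂ = 271×(0.277)^0.400 = 162 K; PV^γ = const ⇒ P₂ = 84.2 kPa.
ΔU = nCvΔT = 8.82×20.8×(162−271) = -19900 J.
Q = 0 for an adiabatic process, so W = −ΔU = 19900 J.

19900 J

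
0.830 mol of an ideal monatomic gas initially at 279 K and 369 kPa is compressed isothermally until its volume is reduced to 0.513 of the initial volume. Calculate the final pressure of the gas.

719 kPa

V₁ = nRT₁/P₁ = 0.830×8.314×279/369 = 5.22 L.
Isothermal: T stays 279 K; PV = const ⇒ V₂ = 2.68 L, P₂ = 719 kPa.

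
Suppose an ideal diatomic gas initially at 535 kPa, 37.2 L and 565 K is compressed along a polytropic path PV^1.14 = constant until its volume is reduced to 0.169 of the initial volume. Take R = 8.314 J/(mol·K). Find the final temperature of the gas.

725 K

Polytropic n=1.14: T₂ = T₁(V₁/V₂)^(n−1) = 565×(5.92)^0.14 = 725 K; P₂ = P₁(V₁/V₂)^n = 4060 kPa.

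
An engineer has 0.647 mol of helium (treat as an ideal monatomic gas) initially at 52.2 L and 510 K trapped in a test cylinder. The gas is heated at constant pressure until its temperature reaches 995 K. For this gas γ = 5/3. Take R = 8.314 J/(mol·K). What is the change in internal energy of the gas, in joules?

3910 J

P₁ = nRT₁/V₁ = 0.647×8.314×510/52.2 = 52.6 kPa.
Isobaric: P stays 52.6 kPa; V/T = const ⇒ T₂ = 995 K, V₂ = 102 L.
For an ideal gas ΔU = nCvΔT with Cv = (3/2)R = 12.5 J/(mol·K).
ΔU = 0.647×12.5×(995−510) = 3910 J.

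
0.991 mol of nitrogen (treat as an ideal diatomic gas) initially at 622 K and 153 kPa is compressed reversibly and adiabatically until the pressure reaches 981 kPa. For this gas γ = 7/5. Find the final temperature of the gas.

V₁ = nRT₁/P₁ = 0.991×8.314×622/153 = 33.5 L.
Adiabatic: T₂/T₁ = (P₂/P₁)^((γ−1)/γ) ⇒ T₂ = 622×(6.41)^0.286 = 1060 K; V₂ = 8.88 L.

1060 K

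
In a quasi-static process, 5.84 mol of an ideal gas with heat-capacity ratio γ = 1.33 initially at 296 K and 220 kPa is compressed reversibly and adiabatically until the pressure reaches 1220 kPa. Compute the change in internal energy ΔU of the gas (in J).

V₁ = nRT₁/P₁ = 5.84×8.314×296/220 = 65.3 L.
Adiabatic: T₂/T₁ = (P₂/P₁)^((γ−1)/γ) ⇒ T₂ = 296×(5.55)^0.248 = 453 K; V₂ = 18.0 L.
For an ideal gas ΔU = nCvΔT with Cv = R/(γ−1) = 25.2 J/(mol·K).
ΔU = 5.84×25.2×(453−296) = 23100 J.

23100 J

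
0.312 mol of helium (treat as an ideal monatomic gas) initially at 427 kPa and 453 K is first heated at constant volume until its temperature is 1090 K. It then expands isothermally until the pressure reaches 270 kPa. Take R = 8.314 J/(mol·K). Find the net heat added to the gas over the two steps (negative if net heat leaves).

V₁ = nRT₁/P₁ = 0.312×8.314×453/427 = 2.75 L.
Step 1 — Isochoric: V stays 2.75 L; P/T = const ⇒ T₂ = 1090 K, P₂ = 1030 kPa.
W = 0 (no volume change).
ΔU = nCvΔT = 0.312×12.5×(1090−453) = 2480 J.
Q = ΔU = 2480 J.
State after step 1: P = 1030 kPa, V = 2.75 L, T = 1090 K.
Step 2 — Isothermal: T stays 1090 K; PV = const ⇒ V₂ = 10.5 L, P₂ = 270 kPa.
ΔU = 0 (ideal gas, T constant).
W = nRT ln(V₂/V₁) = 0.312×8.314×1090×ln(3.81) = 3780 J.
Q = ΔU + W = 3780 J.
Net over both steps: W = 3780 J, Q = 6260 J, ΔU = 2480 J.

6260 J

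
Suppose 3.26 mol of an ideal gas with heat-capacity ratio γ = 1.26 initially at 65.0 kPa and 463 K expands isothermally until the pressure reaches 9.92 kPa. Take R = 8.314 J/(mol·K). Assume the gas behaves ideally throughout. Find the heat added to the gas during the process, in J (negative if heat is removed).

V₁ = nRT₁/P₁ = 3.26×8.314×463/65.0 = 193 L.
Isothermal: T stays 463 K; PV = const ⇒ V₂ = 1270 L, P₂ = 9.92 kPa.
ΔU = 0 (ideal gas, T constant).
W = nRT ln(V₂/V₁) = 3.26×8.314×463×ln(6.55) = 23600 J.
Q = ΔU + W = 23600 J.

23600 J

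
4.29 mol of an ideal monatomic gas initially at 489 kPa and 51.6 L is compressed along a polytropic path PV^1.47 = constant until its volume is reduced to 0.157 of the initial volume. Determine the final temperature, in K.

1690 K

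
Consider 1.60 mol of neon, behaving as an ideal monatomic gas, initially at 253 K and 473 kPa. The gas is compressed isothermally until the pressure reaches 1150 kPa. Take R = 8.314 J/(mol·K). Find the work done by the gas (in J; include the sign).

-2990 J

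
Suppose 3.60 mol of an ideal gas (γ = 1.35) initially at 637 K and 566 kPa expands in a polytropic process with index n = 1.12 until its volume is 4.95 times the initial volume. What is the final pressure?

94.4 kPa

V₁ = nRT₁/P₁ = 3.60×8.314×637/566 = 33.7 L.
Polytropic n=1.12: T₂ = T₁(V₁/V₂)^(n−1) = 637×(0.202)^0.12 = 526 K; P₂ = P₁(V₁/V₂)^n = 94.4 kPa.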